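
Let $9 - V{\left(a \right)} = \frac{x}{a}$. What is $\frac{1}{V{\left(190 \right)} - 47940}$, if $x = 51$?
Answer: $- \frac{190}{9106941} \approx -2.0863 \cdot 10^{-5}$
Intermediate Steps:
$V{\left(a \right)} = 9 - \frac{51}{a}$
$\frac{1}{V{\left(190 \right)} - 47940} = \frac{1}{\left(9 - \frac{51}{190}\right) - 47940} = \frac{1}{\frac{1659}{190} - 47940} = \frac{1}{- \frac{9106941}{190}} = - \frac{190}{9106941}$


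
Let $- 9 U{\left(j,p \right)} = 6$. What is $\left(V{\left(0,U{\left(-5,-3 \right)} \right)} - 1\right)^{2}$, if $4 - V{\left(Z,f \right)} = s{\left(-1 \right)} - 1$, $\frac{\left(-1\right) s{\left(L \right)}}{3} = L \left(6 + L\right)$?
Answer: $121$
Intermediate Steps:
$U{\left(j,p \right)} = - \frac{2}{3}$ ($U{\left(j,p \right)} = \left(- \frac{1}{9}\right) 6 = - \frac{2}{3}$)
$s{\left(L \right)} = - 3 L \left(6 + L\right)$
$V{\left(Z,f \right)} = -10$ ($V{\left(Z,f \right)} = 4 - \left(\left(-3\right) \left(-1\right) \left(6 - 1\right) - 1\right) = 4 - \left(\left(-3\right) \left(-1\right) 5 - 1\right) = 4 - \left(15 - 1\right) = 4 - 14 = -10$)
$\left(V{\left(0,U{\left(-5,-3 \right)} \right)} - 1\right)^{2} = \left(-10 - 1\right)^{2} = \left(-11\right)^{2} = 121$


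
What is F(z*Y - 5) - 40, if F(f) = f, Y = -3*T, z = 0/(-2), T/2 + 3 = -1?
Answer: -45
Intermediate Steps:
T = -8 (T = -6 + 2*(-1) = -6 - 2 = -8)
z = 0 (z = 0*(-1/2) = 0)
Y = 24 (Y = -3*(-8) = 24)
F(z*Y - 5) - 40 = (0*24 - 5) - 40 = (0 - 5) - 40 = -5 - 40 = -45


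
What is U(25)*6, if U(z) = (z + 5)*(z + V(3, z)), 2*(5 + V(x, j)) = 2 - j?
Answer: 1530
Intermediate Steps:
V(x, j) = -4 - j/2 (V(x, j) = -5 + (2 - j)/2 = -5 + (1 - j/2) = -4 - j/2)
U(z) = (-4 + z/2)*(5 + z) (U(z) = (z + 5)*(z + (-4 - z/2)) = (5 + z)*(-4 + z/2) = (-4 + z/2)*(5 + z))
U(25)*6 = (-20 + (½)*25² - 3/2*25)*6 = (-20 + (½)*625 - 75/2)*6 = (-20 + 625/2 - 75/2)*6 = 255*6 = 1530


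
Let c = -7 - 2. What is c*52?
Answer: -468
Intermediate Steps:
c = -9
c*52 = -9*52 = -468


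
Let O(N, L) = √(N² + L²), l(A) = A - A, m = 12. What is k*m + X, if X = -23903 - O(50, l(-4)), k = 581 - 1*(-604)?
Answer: -9733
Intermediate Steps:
k = 1185 (k = 581 + 604 = 1185)
l(A) = 0
O(N, L) = √(L² + N²)
X = -23953 (X = -23903 - √(0² + 50²) = -23903 - √(0 + 2500) = -23903 - √2500 = -23903 - 1*50 = -23903 - 50 = -23953)
k*m + X = 1185*12 - 23953 = 14220 - 23953 = -9733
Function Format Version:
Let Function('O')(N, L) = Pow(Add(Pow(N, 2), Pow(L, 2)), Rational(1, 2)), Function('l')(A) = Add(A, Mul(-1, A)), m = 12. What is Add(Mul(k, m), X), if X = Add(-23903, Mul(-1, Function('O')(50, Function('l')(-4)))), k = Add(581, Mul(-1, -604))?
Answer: -9733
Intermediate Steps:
k = 1185 (k = Add(581, 604) = 1185)
Function('l')(A) = 0
Function('O')(N, L) = Pow(Add(Pow(L, 2), Pow(N, 2)), Rational(1, 2))
X = -23953 (X = Add(-23903, Mul(-1, Pow(Add(Pow(0, 2), Pow(50, 2)), Rational(1, 2)))) = Add(-23903, Mul(-1, Pow(Add(0, 2500), Rational(1, 2)))) = Add(-23903, Mul(-1, Pow(2500, Rational(1, 2)))) = Add(-23903, Mul(-1, 50)) = Add(-23903, -50) = -23953)
Add(Mul(k, m), X) = Add(Mul(1185, 12), -23953) = Add(14220, -23953) = -9733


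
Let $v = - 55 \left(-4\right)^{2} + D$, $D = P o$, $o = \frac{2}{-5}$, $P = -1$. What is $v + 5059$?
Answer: $\frac{20897}{5} \approx 4179.4$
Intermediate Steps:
$o = - \frac{2}{5}$ ($o = 2 \left(- \frac{1}{5}\right) = - \frac{2}{5} \approx -0.4$)
$D = \frac{2}{5}$ ($D = \left(-1\right) \left(- \frac{2}{5}\right) = \frac{2}{5} \approx 0.4$)
$v = - \frac{4398}{5}$ ($v = - 55 \left(-4\right)^{2} + \frac{2}{5} = \left(-55\right) 16 + \frac{2}{5} = -880 + \frac{2}{5} = - \frac{4398}{5} \approx -879.6$)
$v + 5059 = - \frac{4398}{5} + 5059 = \frac{20897}{5}$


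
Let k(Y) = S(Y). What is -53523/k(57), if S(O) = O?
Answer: -939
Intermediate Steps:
k(Y) = Y
-53523/k(57) = -53523/57 = -53523*1/57 = -939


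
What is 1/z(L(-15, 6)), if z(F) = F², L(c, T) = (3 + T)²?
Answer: 1/6561 ≈ 0.00015242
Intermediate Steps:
1/z(L(-15, 6)) = 1/(((3 + 6)²)²) = 1/((9²)²) = 1/(81²) = 1/6561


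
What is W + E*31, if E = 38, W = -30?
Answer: 1148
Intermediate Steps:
W + E*31 = -30 + 38*31 = -30 + 1178 = 1148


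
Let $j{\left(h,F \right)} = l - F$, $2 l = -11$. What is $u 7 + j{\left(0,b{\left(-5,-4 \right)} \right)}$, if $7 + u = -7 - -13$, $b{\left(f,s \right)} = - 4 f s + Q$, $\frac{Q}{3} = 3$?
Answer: $\frac{117}{2} \approx 58.5$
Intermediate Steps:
$Q = 9$ ($Q = 3 \cdot 3 = 9$)
$b{\left(f,s \right)} = 9 - 4 f s$ ($b{\left(f,s \right)} = - 4 f s + 9 = 9 - 4 f s$)
$l = - \frac{11}{2}$ ($l = \frac{1}{2} \left(-11\right) = - \frac{11}{2} \approx -5.5$)
$u = -1$ ($u = -7 - -6 = -7 + \left(-7 + 13\right) = -7 + 6 = -1$)
$j{\left(h,F \right)} = - \frac{11}{2} - F$
$u 7 + j{\left(0,b{\left(-5,-4 \right)} \right)} = \left(-1\right) 7 - \left(\frac{29}{2} - \left(-20\right) \left(-4\right)\right) = -7 - - \frac{131}{2} = -7 + \left(- \frac{11}{2} + 71\right) = -7 + \frac{131}{2} = \frac{117}{2}$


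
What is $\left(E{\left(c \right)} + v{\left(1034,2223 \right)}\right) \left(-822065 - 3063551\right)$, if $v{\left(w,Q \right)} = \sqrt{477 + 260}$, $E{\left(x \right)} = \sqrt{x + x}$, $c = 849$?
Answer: $- 3885616 \sqrt{737} - 3885616 \sqrt{1698} \approx -2.656 \cdot 10^{8}$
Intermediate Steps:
$E{\left(x \right)} = \sqrt{2} \sqrt{x}$ ($E{\left(x \right)} = \sqrt{2 x} = \sqrt{2} \sqrt{x}$)
$v{\left(w,Q \right)} = \sqrt{737}$
$\left(E{\left(c \right)} + v{\left(1034,2223 \right)}\right) \left(-822065 - 3063551\right) = \left(\sqrt{2} \sqrt{849} + \sqrt{737}\right) \left(-822065 - 3063551\right) = \left(\sqrt{1698} + \sqrt{737}\right) \left(-3885616\right) = \left(\sqrt{737} + \sqrt{1698}\right) \left(-3885616\right) = - 3885616 \sqrt{737} - 3885616 \sqrt{1698}$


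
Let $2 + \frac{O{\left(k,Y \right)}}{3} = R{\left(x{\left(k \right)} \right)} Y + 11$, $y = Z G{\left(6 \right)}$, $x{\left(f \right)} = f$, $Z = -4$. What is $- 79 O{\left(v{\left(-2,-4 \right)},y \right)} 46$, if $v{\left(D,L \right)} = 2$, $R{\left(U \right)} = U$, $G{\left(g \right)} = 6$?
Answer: $425178$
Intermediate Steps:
$y = -24$ ($y = \left(-4\right) 6 = -24$)
$O{\left(k,Y \right)} = 27 + 3 Y k$ ($O{\left(k,Y \right)} = -6 + 3 \left(k Y + 11\right) = -6 + 3 \left(Y k + 11\right) = -6 + 3 \left(11 + Y k\right) = -6 + \left(33 + 3 Y k\right) = 27 + 3 Y k$)
$- 79 O{\left(v{\left(-2,-4 \right)},y \right)} 46 = - 79 \left(27 + 3 \left(-24\right) 2\right) 46 = - 79 \left(27 - 144\right) 46 = \left(-79\right) \left(-117\right) 46 = 9243 \cdot 46 = 425178$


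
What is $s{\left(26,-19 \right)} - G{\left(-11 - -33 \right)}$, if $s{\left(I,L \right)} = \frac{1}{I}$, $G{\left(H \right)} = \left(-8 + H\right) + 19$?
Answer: $- \frac{857}{26} \approx -32.962$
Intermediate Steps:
$G{\left(H \right)} = 11 + H$
$s{\left(26,-19 \right)} - G{\left(-11 - -33 \right)} = \frac{1}{26} - \left(11 - -22\right) = \frac{1}{26} - \left(11 + \left(-11 + 33\right)\right) = \frac{1}{26} - \left(11 + 22\right) = \frac{1}{26} - 33 = - \frac{857}{26}$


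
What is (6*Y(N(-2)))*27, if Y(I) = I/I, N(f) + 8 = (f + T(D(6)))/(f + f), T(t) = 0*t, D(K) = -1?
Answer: 162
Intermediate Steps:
T(t) = 0
N(f) = -15/2 (N(f) = -8 + (f + 0)/(f + f) = -8 + f/((2*f)) = -8 + f*(1/(2*f)) = -8 + ½ = -15/2)
Y(I) = 1
(6*Y(N(-2)))*27 = (6*1)*27 = 6*27 = 162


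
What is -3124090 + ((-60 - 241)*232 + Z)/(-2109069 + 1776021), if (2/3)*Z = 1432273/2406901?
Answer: -5008625503709944195/1603227128496 ≈ -3.1241e+6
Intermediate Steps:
Z = 4296819/4813802 (Z = 3*(1432273/2406901)/2 = 3*(1432273*(1/2406901))/2 = (3/2)*(1432273/2406901) = 4296819/4813802 ≈ 0.89260)
-3124090 + ((-60 - 241)*232 + Z)/(-2109069 + 1776021) = -3124090 + ((-60 - 241)*232 + 4296819/4813802)/(-2109069 + 1776021) = -3124090 + (-301*232 + 4296819/4813802)/(-333048) = -3124090 + (-69832 + 4296819/4813802)*(-1/333048) = -3124090 - 336153124445/4813802*(-1/333048) = -3124090 + 336153124445/1603227128496 = -5008625503709944195/1603227128496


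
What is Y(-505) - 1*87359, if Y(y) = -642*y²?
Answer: -163813409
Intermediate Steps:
Y(-505) - 1*87359 = -642*(-505)² - 1*87359 = -642*255025 - 87359 = -163726050 - 87359 = -163813409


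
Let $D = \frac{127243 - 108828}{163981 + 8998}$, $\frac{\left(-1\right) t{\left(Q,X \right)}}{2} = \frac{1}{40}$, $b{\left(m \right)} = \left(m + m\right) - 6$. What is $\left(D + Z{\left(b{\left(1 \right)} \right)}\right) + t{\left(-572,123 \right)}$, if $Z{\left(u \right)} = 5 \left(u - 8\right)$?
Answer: $- \frac{207379479}{3459580} \approx -59.944$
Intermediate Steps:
$b{\left(m \right)} = -6 + 2 m$ ($b{\left(m \right)} = 2 m - 6 = -6 + 2 m$)
$Z{\left(u \right)} = -40 + 5 u$ ($Z{\left(u \right)} = 5 \left(-8 + u\right) = -40 + 5 u$)
$t{\left(Q,X \right)} = - \frac{1}{20}$ ($t{\left(Q,X \right)} = - \frac{2}{40} = \left(-2\right) \frac{1}{40} = - \frac{1}{20}$)
$D = \frac{18415}{172979} \approx 0.10646$
$\left(D + Z{\left(b{\left(1 \right)} \right)}\right) + t{\left(-572,123 \right)} = \left(\frac{18415}{172979} - \left(40 - 5 \left(-6 + 2 \cdot 1\right)\right)\right) - \frac{1}{20} = \left(\frac{18415}{172979} - \left(40 - 5 \left(-6 + 2\right)\right)\right) - \frac{1}{20} = \left(\frac{18415}{172979} + \left(-40 + 5 \left(-4\right)\right)\right) - \frac{1}{20} = \left(\frac{18415}{172979} - 60\right) - \frac{1}{20} = - \frac{10360325}{172979} - \frac{1}{20} = - \frac{207379479}{3459580}$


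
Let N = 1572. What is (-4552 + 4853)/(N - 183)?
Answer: 301/1389 ≈ 0.21670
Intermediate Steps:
(-4552 + 4853)/(N - 183) = (-4552 + 4853)/(1572 - 183) = 301/1389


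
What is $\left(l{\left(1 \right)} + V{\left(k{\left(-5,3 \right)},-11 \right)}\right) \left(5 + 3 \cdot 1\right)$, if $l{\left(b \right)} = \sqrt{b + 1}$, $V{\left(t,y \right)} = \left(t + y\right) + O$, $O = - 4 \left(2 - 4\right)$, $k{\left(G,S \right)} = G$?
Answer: $-64 + 8 \sqrt{2} \approx -52.686$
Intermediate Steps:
$O = 8$ ($O = - 4 \left(2 - 4\right) = \left(-4\right) \left(-2\right) = 8$)
$V{\left(t,y \right)} = 8 + t + y$ ($V{\left(t,y \right)} = \left(t + y\right) + 8 = 8 + t + y$)
$l{\left(b \right)} = \sqrt{1 + b}$
$\left(l{\left(1 \right)} + V{\left(k{\left(-5,3 \right)},-11 \right)}\right) \left(5 + 3 \cdot 1\right) = \left(\sqrt{1 + 1} - 8\right) \left(5 + 3 \cdot 1\right) = \left(\sqrt{2} - 8\right) \left(5 + 3\right) = \left(-8 + \sqrt{2}\right) 8 = -64 + 8 \sqrt{2}$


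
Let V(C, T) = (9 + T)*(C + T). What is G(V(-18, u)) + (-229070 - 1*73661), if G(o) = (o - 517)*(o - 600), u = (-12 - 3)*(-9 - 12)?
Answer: 9152348777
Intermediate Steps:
u = 315 (u = -15*(-21) = 315)
G(o) = (-600 + o)*(-517 + o) (G(o) = (-517 + o)*(-600 + o) = (-600 + o)*(-517 + o))
G(V(-18, u)) + (-229070 - 1*73661) = (310200 + (315² + 9*(-18) + 9*315 - 18*315)² - 1117*(315² + 9*(-18) + 9*315 - 18*315)) + (-229070 - 1*73661) = (310200 + (99225 - 162 + 2835 - 5670)² - 1117*(99225 - 162 + 2835 - 5670)) + (-229070 - 73661) = (310200 + 96228² - 1117*96228) - 302731 = (310200 + 9259827984 - 107486676) - 302731 = 9152651508 - 302731 = 9152348777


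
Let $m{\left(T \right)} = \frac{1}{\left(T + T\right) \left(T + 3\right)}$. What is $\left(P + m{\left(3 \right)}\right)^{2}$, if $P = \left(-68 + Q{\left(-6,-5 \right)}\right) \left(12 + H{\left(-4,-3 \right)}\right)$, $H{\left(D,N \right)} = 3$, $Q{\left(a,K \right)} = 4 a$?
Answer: $\frac{2468003041}{1296} \approx 1.9043 \cdot 10^{6}$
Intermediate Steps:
$m{\left(T \right)} = \frac{1}{2 T \left(3 + T\right)}$
$P = -1380$ ($P = \left(-68 + 4 \left(-6\right)\right) \left(12 + 3\right) = \left(-68 - 24\right) 15 = \left(-92\right) 15 = -1380$)
$\left(P + m{\left(3 \right)}\right)^{2} = \left(-1380 + \frac{1}{2 \cdot 3 \left(3 + 3\right)}\right)^{2} = \left(-1380 + \frac{1}{2} \cdot \frac{1}{3} \cdot \frac{1}{6}\right)^{2} = \left(-1380 + \frac{1}{36}\right)^{2} = \left(- \frac{49679}{36}\right)^{2} = \frac{2468003041}{1296}$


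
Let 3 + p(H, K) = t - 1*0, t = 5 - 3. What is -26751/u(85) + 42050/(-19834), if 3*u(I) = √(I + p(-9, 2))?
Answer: -21025/9917 - 26751*√21/14 ≈ -8758.4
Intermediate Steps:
t = 2
p(H, K) = -1 (p(H, K) = -3 + (2 - 1*0) = -3 + (2 + 0) = -3 + 2 = -1)
u(I) = √(-1 + I)/3 (u(I) = √(I - 1)/3 = √(-1 + I)/3)
-26751/u(85) + 42050/(-19834) = -26751*3/√(-1 + 85) + 42050/(-19834) = -26751*√21/14 + 42050*(-1/19834) = -26751*√21/14 - 21025/9917 = -21025/9917 - 26751*√21/14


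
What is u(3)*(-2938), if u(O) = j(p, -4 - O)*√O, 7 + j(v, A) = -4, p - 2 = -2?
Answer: 32318*√3 ≈ 55976.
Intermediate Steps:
p = 0 (p = 2 - 2 = 0)
j(v, A) = -11 (j(v, A) = -7 - 4 = -11)
u(O) = -11*√O
u(3)*(-2938) = -11*√3*(-2938) = 32318*√3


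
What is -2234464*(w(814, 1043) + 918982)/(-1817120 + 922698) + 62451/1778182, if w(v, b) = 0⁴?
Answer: 1825688112189650129/795222550402 ≈ 2.2958e+6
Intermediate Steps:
w(v, b) = 0
-2234464*(w(814, 1043) + 918982)/(-1817120 + 922698) + 62451/1778182 = -2234464*(0 + 918982)/(-1817120 + 922698) + 62451/1778182 = -2234464/((-894422/918982)) + 62451*(1/1778182) = -2234464/((-894422*1/918982)) + 62451/1778182 = -2234464/(-447211/459491) + 62451/1778182 = -2234464*(-459491/447211) + 62451/1778182 = 1026716097824/447211 + 62451/1778182 = 1825688112189650129/795222550402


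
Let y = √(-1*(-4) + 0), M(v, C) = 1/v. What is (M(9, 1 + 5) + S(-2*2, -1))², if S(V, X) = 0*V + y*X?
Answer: 289/81 ≈ 3.5679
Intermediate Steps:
y = 2 (y = √(4 + 0) = √4 = 2)
S(V, X) = 2*X (S(V, X) = 0*V + 2*X = 0 + 2*X = 2*X)
(M(9, 1 + 5) + S(-2*2, -1))² = (1/9 + 2*(-1))² = (⅑ - 2)² = (-17/9)² = 289/81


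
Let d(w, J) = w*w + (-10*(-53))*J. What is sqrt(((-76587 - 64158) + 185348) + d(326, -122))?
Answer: sqrt(86219) ≈ 293.63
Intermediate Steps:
d(w, J) = w**2 + 530*J
sqrt(((-76587 - 64158) + 185348) + d(326, -122)) = sqrt(((-76587 - 64158) + 185348) + (326**2 + 530*(-122))) = sqrt((-140745 + 185348) + (106276 - 64660)) = sqrt(44603 + 41616) = sqrt(86219)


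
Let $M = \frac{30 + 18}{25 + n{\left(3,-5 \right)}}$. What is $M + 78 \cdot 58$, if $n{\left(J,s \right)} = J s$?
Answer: $\frac{22644}{5} \approx 4528.8$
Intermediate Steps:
$M = \frac{24}{5}$ ($M = \frac{30 + 18}{25 + 3 \left(-5\right)} = \frac{48}{25 - 15} = \frac{48}{10} = 48 \cdot \frac{1}{10} = \frac{24}{5} \approx 4.8$)
$M + 78 \cdot 58 = \frac{24}{5} + 78 \cdot 58 = \frac{24}{5} + 4524 = \frac{22644}{5}$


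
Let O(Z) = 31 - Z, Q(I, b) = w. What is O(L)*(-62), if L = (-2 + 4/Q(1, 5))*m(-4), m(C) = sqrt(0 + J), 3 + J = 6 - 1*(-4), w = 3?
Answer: -1922 - 124*sqrt(7)/3 ≈ -2031.4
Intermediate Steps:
Q(I, b) = 3
J = 7 (J = -3 + (6 - 1*(-4)) = -3 + (6 + 4) = -3 + 10 = 7)
m(C) = sqrt(7) (m(C) = sqrt(0 + 7) = sqrt(7))
L = -2*sqrt(7)/3 (L = (-2 + 4/3)*sqrt(7) = -2*sqrt(7)/3 ≈ -1.7638)
O(L)*(-62) = (31 - (-2)*sqrt(7)/3)*(-62) = (31 + 2*sqrt(7)/3)*(-62) = -1922 - 124*sqrt(7)/3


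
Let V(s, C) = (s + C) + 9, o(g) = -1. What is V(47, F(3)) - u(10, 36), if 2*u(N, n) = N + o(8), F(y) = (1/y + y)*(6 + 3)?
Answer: 163/2 ≈ 81.500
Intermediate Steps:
F(y) = 9*y + 9/y (F(y) = (y + 1/y)*9 = 9*y + 9/y)
V(s, C) = 9 + C + s (V(s, C) = (C + s) + 9 = 9 + C + s)
u(N, n) = -½ + N/2 (u(N, n) = (N - 1)/2 = (-1 + N)/2 = -½ + N/2)
V(47, F(3)) - u(10, 36) = (9 + (9*3 + 9/3) + 47) - (-½ + (½)*10) = (9 + (27 + 9*(⅓)) + 47) - (-½ + 5) = (9 + (27 + 3) + 47) - 1*9/2 = (9 + 30 + 47) - 9/2 = 86 - 9/2 = 163/2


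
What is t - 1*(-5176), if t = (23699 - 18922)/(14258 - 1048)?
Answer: 68379737/13210 ≈ 5176.4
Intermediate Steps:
t = 4777/13210 ≈ 0.36162
t - 1*(-5176) = 4777/13210 - 1*(-5176) = 4777/13210 + 5176 = 68379737/13210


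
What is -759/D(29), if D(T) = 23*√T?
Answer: -33*√29/29 ≈ -6.1279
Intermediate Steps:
-759/D(29) = -759*√29/667 = -33*√29/29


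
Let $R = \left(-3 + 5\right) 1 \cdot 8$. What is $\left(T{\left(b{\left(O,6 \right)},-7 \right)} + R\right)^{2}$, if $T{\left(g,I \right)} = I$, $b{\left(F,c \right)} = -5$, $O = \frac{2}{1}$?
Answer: $81$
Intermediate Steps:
$O = 2$ ($O = 2 \cdot 1 = 2$)
$R = 16$ ($R = 2 \cdot 1 \cdot 8 = 2 \cdot 8 = 16$)
$\left(T{\left(b{\left(O,6 \right)},-7 \right)} + R\right)^{2} = \left(-7 + 16\right)^{2} = 9^{2} = 81$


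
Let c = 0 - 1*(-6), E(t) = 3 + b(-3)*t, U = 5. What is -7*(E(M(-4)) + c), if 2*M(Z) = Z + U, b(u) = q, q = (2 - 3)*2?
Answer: -56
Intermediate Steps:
q = -2 (q = -1*2 = -2)
b(u) = -2
M(Z) = 5/2 + Z/2 (M(Z) = (Z + 5)/2 = (5 + Z)/2 = 5/2 + Z/2)
E(t) = 3 - 2*t
c = 6 (c = 0 + 6 = 6)
-7*(E(M(-4)) + c) = -7*((3 - 2*(5/2 + (1/2)*(-4))) + 6) = -7*((3 - 2*(5/2 - 2)) + 6) = -7*((3 - 2*1/2) + 6) = -7*((3 - 1) + 6) = -7*(2 + 6) = -7*8 = -56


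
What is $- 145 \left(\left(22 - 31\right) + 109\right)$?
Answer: $-14500$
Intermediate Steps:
$- 145 \left(\left(22 - 31\right) + 109\right) = - 145 \left(-9 + 109\right) = \left(-145\right) 100 = -14500$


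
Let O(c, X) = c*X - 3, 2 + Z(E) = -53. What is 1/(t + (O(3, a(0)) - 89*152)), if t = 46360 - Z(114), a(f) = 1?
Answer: 1/32887 ≈ 3.0407e-5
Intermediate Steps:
Z(E) = -55 (Z(E) = -2 - 53 = -55)
O(c, X) = -3 + X*c (O(c, X) = X*c - 3 = -3 + X*c)
t = 46415 (t = 46360 - 1*(-55) = 46360 + 55 = 46415)
1/(t + (O(3, a(0)) - 89*152)) = 1/(46415 + ((-3 + 1*3) - 89*152)) = 1/(46415 + ((-3 + 3) - 13528)) = 1/(46415 + (0 - 13528)) = 1/(46415 - 13528) = 1/32887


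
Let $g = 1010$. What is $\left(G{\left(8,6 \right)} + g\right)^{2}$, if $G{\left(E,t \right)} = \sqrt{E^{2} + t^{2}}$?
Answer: $1040400$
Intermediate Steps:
$\left(G{\left(8,6 \right)} + g\right)^{2} = \left(\sqrt{8^{2} + 6^{2}} + 1010\right)^{2} = \left(\sqrt{64 + 36} + 1010\right)^{2} = \left(\sqrt{100} + 1010\right)^{2} = \left(10 + 1010\right)^{2} = 1020^{2} = 1040400$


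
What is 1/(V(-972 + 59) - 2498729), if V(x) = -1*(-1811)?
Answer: -1/2496918 ≈ -4.0049e-7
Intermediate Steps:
V(x) = 1811
1/(V(-972 + 59) - 2498729) = 1/(1811 - 2498729) = 1/(-2496918) = -1/2496918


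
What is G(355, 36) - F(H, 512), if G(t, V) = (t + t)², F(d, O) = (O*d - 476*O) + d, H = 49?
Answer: 722675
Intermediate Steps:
F(d, O) = d - 476*O + O*d (F(d, O) = (-476*O + O*d) + d = d - 476*O + O*d)
G(t, V) = 4*t² (G(t, V) = (2*t)² = 4*t²)
G(355, 36) - F(H, 512) = 4*355² - (49 - 476*512 + 512*49) = 4*126025 - (49 - 243712 + 25088) = 504100 - 1*(-218575) = 504100 + 218575 = 722675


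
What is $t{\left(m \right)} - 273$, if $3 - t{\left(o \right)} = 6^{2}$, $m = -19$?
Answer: $-306$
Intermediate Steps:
$t{\left(o \right)} = -33$ ($t{\left(o \right)} = 3 - 6^{2} = 3 - 36 = -33$)
$t{\left(m \right)} - 273 = -33 - 273 = -306$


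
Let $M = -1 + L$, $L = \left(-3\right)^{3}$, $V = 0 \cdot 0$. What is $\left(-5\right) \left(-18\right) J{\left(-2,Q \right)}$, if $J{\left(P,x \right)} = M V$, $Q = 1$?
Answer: $0$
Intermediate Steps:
$V = 0$
$L = -27$
$M = -28$ ($M = -1 - 27 = -28$)
$J{\left(P,x \right)} = 0$ ($J{\left(P,x \right)} = \left(-28\right) 0 = 0$)
$\left(-5\right) \left(-18\right) J{\left(-2,Q \right)} = \left(-5\right) \left(-18\right) 0 = 90 \cdot 0 = 0$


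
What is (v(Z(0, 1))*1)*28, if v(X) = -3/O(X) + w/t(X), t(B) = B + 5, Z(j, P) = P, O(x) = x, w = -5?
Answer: -322/3 ≈ -107.33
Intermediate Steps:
t(B) = 5 + B
v(X) = -5/(5 + X) - 3/X (v(X) = -3/X - 5/(5 + X) = -5/(5 + X) - 3/X)
(v(Z(0, 1))*1)*28 = (((-15 - 8*1)/(1*(5 + 1)))*1)*28 = ((1*(-15 - 8)/6)*1)*28 = ((1*(1/6)*(-23))*1)*28 = -23/6*1*28 = -23/6*28 = -322/3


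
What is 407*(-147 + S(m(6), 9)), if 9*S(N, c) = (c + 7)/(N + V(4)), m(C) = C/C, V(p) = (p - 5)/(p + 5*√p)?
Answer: -6908825/117 ≈ -59050.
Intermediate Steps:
V(p) = (-5 + p)/(p + 5*√p)
m(C) = 1
S(N, c) = (7 + c)/(9*(-1/14 + N)) (S(N, c) = ((c + 7)/(N + (-5 + 4)/(4 + 5*√4)))/9 = ((7 + c)/(N - 1/(4 + 5*2)))/9 = ((7 + c)/(N - 1/(4 + 10)))/9 = ((7 + c)/(N - 1/14))/9 = ((7 + c)/(-1/14 + N))/9 = (7 + c)/(9*(-1/14 + N)))
407*(-147 + S(m(6), 9)) = 407*(-147 + 14*(7 + 9)/(9*(-1 + 14*1))) = 407*(-147 + (14/9)*16/(-1 + 14)) = 407*(-147 + (14/9)*16/13) = 407*(-147 + (14/9)*(1/13)*16) = 407*(-147 + 224/117) = 407*(-16975/117) = -6908825/117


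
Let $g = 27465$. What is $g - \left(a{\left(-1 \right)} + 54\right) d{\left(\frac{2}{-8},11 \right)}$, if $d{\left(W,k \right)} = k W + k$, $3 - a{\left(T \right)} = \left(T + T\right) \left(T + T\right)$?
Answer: $\frac{108111}{4} \approx 27028.0$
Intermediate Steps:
$a{\left(T \right)} = 3 - 4 T^{2}$ ($a{\left(T \right)} = 3 - \left(T + T\right) \left(T + T\right) = 3 - 2 T 2 T = 3 - 4 T^{2}$)
$d{\left(W,k \right)} = k + W k$ ($d{\left(W,k \right)} = W k + k = k + W k$)
$g - \left(a{\left(-1 \right)} + 54\right) d{\left(\frac{2}{-8},11 \right)} = 27465 - \left(\left(3 - 4 \left(-1\right)^{2}\right) + 54\right) 11 \left(1 + \frac{2}{-8}\right) = 27465 - \left(\left(3 - 4\right) + 54\right) 11 \left(1 + 2 \left(- \frac{1}{8}\right)\right) = 27465 - \left(\left(3 - 4\right) + 54\right) 11 \left(1 - \frac{1}{4}\right) = 27465 - \left(-1 + 54\right) 11 \cdot \frac{3}{4} = 27465 - 53 \cdot \frac{33}{4} = 27465 - \frac{1749}{4} = \frac{108111}{4}$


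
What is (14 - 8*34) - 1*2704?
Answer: -2962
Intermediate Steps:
(14 - 8*34) - 1*2704 = (14 - 272) - 2704 = -258 - 2704 = -2962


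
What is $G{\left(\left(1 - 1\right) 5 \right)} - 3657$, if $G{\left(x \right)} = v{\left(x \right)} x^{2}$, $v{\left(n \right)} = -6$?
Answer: $-3657$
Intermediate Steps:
$G{\left(x \right)} = - 6 x^{2}$
$G{\left(\left(1 - 1\right) 5 \right)} - 3657 = - 6 \left(\left(1 - 1\right) 5\right)^{2} - 3657 = - 6 \left(0 \cdot 5\right)^{2} - 3657 = - 6 \cdot 0^{2} - 3657 = \left(-6\right) 0 - 3657 = 0 - 3657 = -3657$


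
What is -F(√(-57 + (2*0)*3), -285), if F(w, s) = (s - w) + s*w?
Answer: 285 + 286*I*√57 ≈ 285.0 + 2159.3*I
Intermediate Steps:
F(w, s) = s - w + s*w
-F(√(-57 + (2*0)*3), -285) = -(-285 - √(-57 + (2*0)*3) - 285*√(-57 + (2*0)*3)) = -(-285 - √(-57 + 0*3) - 285*√(-57 + 0*3)) = -(-285 - √(-57 + 0) - 285*√(-57 + 0)) = -(-285 - √(-57) - 285*I*√57) = -(-285 - I*√57 - 285*I*√57) = -(-285 - 286*I*√57) = 285 + 286*I*√57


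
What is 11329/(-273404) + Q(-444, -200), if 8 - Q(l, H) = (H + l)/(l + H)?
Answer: 1902499/273404 ≈ 6.9586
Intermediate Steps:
Q(l, H) = 7 (Q(l, H) = 8 - (H + l)/(l + H) = 8 - (H + l)/(H + l) = 8 - 1*1 = 8 - 1 = 7)
11329/(-273404) + Q(-444, -200) = 11329/(-273404) + 7 = 11329*(-1/273404) + 7 = -11329/273404 + 7 = 1902499/273404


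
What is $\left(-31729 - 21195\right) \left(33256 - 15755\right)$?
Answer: $-926222924$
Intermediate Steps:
$\left(-31729 - 21195\right) \left(33256 - 15755\right) = \left(-52924\right) 17501 = -926222924$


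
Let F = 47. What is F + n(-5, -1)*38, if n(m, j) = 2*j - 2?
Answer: -105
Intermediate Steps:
n(m, j) = -2 + 2*j
F + n(-5, -1)*38 = 47 + (-2 + 2*(-1))*38 = 47 + (-2 - 2)*38 = 47 - 4*38 = 47 - 152 = -105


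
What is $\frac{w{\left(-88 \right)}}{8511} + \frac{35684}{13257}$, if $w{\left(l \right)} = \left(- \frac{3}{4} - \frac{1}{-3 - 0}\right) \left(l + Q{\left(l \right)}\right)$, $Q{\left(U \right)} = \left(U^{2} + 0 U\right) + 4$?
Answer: $\frac{87131533}{37610109} \approx 2.3167$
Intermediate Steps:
$Q{\left(U \right)} = 4 + U^{2}$ ($Q{\left(U \right)} = \left(U^{2} + 0\right) + 4 = U^{2} + 4 = 4 + U^{2}$)
$w{\left(l \right)} = - \frac{5}{3} - \frac{5 l}{12} - \frac{5 l^{2}}{12}$ ($w{\left(l \right)} = \left(- \frac{3}{4} - \frac{1}{-3 - 0}\right) \left(l + \left(4 + l^{2}\right)\right) = \left(\left(-3\right) \frac{1}{4} - \frac{1}{-3 + 0}\right) \left(4 + l + l^{2}\right) = \left(- \frac{3}{4} - \frac{1}{-3}\right) \left(4 + l + l^{2}\right) = \left(- \frac{3}{4} - - \frac{1}{3}\right) \left(4 + l + l^{2}\right) = \left(- \frac{3}{4} + \frac{1}{3}\right) \left(4 + l + l^{2}\right) = - \frac{5 \left(4 + l + l^{2}\right)}{12} = - \frac{5}{3} - \frac{5 l}{12} - \frac{5 l^{2}}{12}$)
$\frac{w{\left(-88 \right)}}{8511} + \frac{35684}{13257} = \frac{- \frac{5}{3} - - \frac{110}{3} - \frac{5 \left(-88\right)^{2}}{12}}{8511} + \frac{35684}{13257} = \left(- \frac{5}{3} + \frac{110}{3} - \frac{9680}{3}\right) \frac{1}{8511} + 35684 \cdot \frac{1}{13257} = \left(- \frac{5}{3} + \frac{110}{3} - \frac{9680}{3}\right) \frac{1}{8511} + \frac{35684}{13257} = \left(- \frac{9575}{3}\right) \frac{1}{8511} + \frac{35684}{13257} = - \frac{9575}{25533} + \frac{35684}{13257} = \frac{87131533}{37610109}$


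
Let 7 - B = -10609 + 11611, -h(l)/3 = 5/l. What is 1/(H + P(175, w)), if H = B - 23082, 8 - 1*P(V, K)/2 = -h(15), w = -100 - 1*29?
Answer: -1/24063 ≈ -4.1558e-5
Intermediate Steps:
h(l) = -15/l
B = -995 (B = 7 - (-10609 + 11611) = 7 - 1*1002 = 7 - 1002 = -995)
w = -129 (w = -100 - 29 = -129)
P(V, K) = 14 (P(V, K) = 16 - (-2)*(-15/15) = 16 - (-2)*(-15*1/15) = 16 - (-2)*(-1) = 16 - 2*1 = 16 - 2 = 14)
H = -24077 (H = -995 - 23082 = -24077)
1/(H + P(175, w)) = 1/(-24077 + 14) = 1/(-24063) = -1/24063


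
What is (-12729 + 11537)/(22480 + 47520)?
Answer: -149/8750 ≈ -0.017029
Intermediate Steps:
(-12729 + 11537)/(22480 + 47520) = -1192/70000 = -1192*1/70000 = -149/8750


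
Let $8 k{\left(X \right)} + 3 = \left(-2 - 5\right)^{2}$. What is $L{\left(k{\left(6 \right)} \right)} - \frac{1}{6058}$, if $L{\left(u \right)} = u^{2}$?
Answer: $\frac{1602333}{48464} \approx 33.062$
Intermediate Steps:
$k{\left(X \right)} = \frac{23}{4}$ ($k{\left(X \right)} = - \frac{3}{8} + \frac{\left(-2 - 5\right)^{2}}{8} = - \frac{3}{8} + \frac{\left(-7\right)^{2}}{8} = - \frac{3}{8} + \frac{1}{8} \cdot 49 = - \frac{3}{8} + \frac{49}{8} = \frac{23}{4}$)
$L{\left(k{\left(6 \right)} \right)} - \frac{1}{6058} = \left(\frac{23}{4}\right)^{2} - \frac{1}{6058} = \frac{529}{16} - \frac{1}{6058} = \frac{1602333}{48464}$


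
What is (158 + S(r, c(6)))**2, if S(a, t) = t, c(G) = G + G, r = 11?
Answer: 28900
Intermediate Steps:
c(G) = 2*G
(158 + S(r, c(6)))**2 = (158 + 2*6)**2 = (158 + 12)**2 = 170**2 = 28900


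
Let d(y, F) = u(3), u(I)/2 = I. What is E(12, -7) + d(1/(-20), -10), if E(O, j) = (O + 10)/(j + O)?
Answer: 52/5 ≈ 10.400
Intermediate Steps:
u(I) = 2*I
d(y, F) = 6 (d(y, F) = 2*3 = 6)
E(O, j) = (10 + O)/(O + j)
E(12, -7) + d(1/(-20), -10) = (10 + 12)/(12 - 7) + 6 = 22/5 + 6 = 52/5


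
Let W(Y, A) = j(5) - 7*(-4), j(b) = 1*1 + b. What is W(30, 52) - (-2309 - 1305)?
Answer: 3648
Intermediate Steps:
j(b) = 1 + b
W(Y, A) = 34 (W(Y, A) = (1 + 5) - 7*(-4) = 6 - 1*(-28) = 6 + 28 = 34)
W(30, 52) - (-2309 - 1305) = 34 - (-2309 - 1305) = 34 - 1*(-3614) = 34 + 3614 = 3648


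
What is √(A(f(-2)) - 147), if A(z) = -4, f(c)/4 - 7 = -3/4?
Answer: I*√151 ≈ 12.288*I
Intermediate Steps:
f(c) = 25 (f(c) = 28 + 4*(-3/4) = 28 + 4*(-3*¼) = 28 + 4*(-¾) = 28 - 3 = 25)
√(A(f(-2)) - 147) = √(-4 - 147) = √(-151) = I*√151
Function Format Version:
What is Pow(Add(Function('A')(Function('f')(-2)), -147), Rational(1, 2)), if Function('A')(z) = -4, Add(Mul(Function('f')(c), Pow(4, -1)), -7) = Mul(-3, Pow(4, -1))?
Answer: Mul(I, Pow(151, Rational(1, 2))) ≈ Mul(12.288, I)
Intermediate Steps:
Function('f')(c) = 25 (Function('f')(c) = Add(28, Mul(4, Mul(-3, Pow(4, -1)))) = Add(28, Mul(4, Mul(-3, Rational(1, 4)))) = Add(28, Mul(4, Rational(-3, 4))) = Add(28, -3) = 25)
Pow(Add(Function('A')(Function('f')(-2)), -147), Rational(1, 2)) = Pow(Add(-4, -147), Rational(1, 2)) = Pow(-151, Rational(1, 2)) = Mul(I, Pow(151, Rational(1, 2)))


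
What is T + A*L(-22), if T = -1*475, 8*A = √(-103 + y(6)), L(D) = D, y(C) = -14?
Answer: -475 - 33*I*√13/4 ≈ -475.0 - 29.746*I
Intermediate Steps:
A = 3*I*√13/8 (A = √(-103 - 14)/8 = √(-117)/8 = (3*I*√13)/8 = 3*I*√13/8 ≈ 1.3521*I)
T = -475
T + A*L(-22) = -475 + (3*I*√13/8)*(-22) = -475 - 33*I*√13/4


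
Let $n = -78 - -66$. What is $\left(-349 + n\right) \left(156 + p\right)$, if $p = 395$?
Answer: $-198911$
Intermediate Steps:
$n = -12$ ($n = -78 + 66 = -12$)
$\left(-349 + n\right) \left(156 + p\right) = \left(-349 - 12\right) \left(156 + 395\right) = \left(-361\right) 551 = -198911$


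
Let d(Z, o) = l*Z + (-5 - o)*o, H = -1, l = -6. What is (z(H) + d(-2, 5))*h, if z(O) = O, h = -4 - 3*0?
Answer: 156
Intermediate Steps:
h = -4 (h = -4 + 0 = -4)
d(Z, o) = -6*Z + o*(-5 - o) (d(Z, o) = -6*Z + (-5 - o)*o = -6*Z + o*(-5 - o))
(z(H) + d(-2, 5))*h = (-1 + (-1*5**2 - 6*(-2) - 5*5))*(-4) = (-1 + (-1*25 + 12 - 25))*(-4) = (-1 + (-25 + 12 - 25))*(-4) = (-1 - 38)*(-4) = -39*(-4) = 156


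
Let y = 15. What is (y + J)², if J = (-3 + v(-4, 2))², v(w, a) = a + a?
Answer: 256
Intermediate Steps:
v(w, a) = 2*a
J = 1 (J = (-3 + 2*2)² = (-3 + 4)² = 1² = 1)
(y + J)² = (15 + 1)² = 16² = 256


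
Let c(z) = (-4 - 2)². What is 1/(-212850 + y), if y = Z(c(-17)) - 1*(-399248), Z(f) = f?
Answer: 1/186434 ≈ 5.3638e-6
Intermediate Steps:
c(z) = 36 (c(z) = (-6)² = 36)
y = 399284 (y = 36 - 1*(-399248) = 36 + 399248 = 399284)
1/(-212850 + y) = 1/(-212850 + 399284) = 1/186434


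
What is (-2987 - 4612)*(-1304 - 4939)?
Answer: 47440557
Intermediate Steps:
(-2987 - 4612)*(-1304 - 4939) = -7599*(-6243) = 47440557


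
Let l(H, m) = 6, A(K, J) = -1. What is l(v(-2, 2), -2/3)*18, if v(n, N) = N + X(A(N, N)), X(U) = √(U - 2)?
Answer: 108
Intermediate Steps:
X(U) = √(-2 + U)
v(n, N) = N + I*√3 (v(n, N) = N + √(-2 - 1) = N + √(-3) = N + I*√3)
l(v(-2, 2), -2/3)*18 = 6*18 = 108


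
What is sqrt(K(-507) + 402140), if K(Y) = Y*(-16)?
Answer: 2*sqrt(102563) ≈ 640.51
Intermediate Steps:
K(Y) = -16*Y
sqrt(K(-507) + 402140) = sqrt(-16*(-507) + 402140) = sqrt(8112 + 402140) = sqrt(410252) = 2*sqrt(102563)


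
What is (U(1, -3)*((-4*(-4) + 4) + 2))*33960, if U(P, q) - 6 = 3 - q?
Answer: 8965440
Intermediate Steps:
U(P, q) = 9 - q (U(P, q) = 6 + (3 - q) = 9 - q)
(U(1, -3)*((-4*(-4) + 4) + 2))*33960 = ((9 - 1*(-3))*((-4*(-4) + 4) + 2))*33960 = ((9 + 3)*((16 + 4) + 2))*33960 = (12*(20 + 2))*33960 = (12*22)*33960 = 264*33960 = 8965440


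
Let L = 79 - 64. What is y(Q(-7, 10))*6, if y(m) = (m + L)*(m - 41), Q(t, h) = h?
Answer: -4650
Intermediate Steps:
L = 15
y(m) = (-41 + m)*(15 + m) (y(m) = (m + 15)*(m - 41) = (15 + m)*(-41 + m) = (-41 + m)*(15 + m))
y(Q(-7, 10))*6 = (-615 + 10**2 - 26*10)*6 = (-615 + 100 - 260)*6 = -775*6 = -4650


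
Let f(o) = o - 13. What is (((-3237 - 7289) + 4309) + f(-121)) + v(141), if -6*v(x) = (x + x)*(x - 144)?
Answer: -6210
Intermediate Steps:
v(x) = -x*(-144 + x)/3 (v(x) = -(x + x)*(x - 144)/6 = -2*x*(-144 + x)/6 = -x*(-144 + x)/3)
f(o) = -13 + o
(((-3237 - 7289) + 4309) + f(-121)) + v(141) = (((-3237 - 7289) + 4309) + (-13 - 121)) + (⅓)*141*(144 - 1*141) = ((-10526 + 4309) - 134) + (⅓)*141*(144 - 141) = (-6217 - 134) + (⅓)*141*3 = -6351 + 141 = -6210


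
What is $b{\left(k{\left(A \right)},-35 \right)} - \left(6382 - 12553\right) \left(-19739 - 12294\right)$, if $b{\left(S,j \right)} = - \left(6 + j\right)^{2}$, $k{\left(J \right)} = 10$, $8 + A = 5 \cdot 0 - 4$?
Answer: $-197676484$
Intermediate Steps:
$A = -12$ ($A = -8 + \left(5 \cdot 0 - 4\right) = -8 + \left(0 - 4\right) = -8 - 4 = -12$)
$b{\left(k{\left(A \right)},-35 \right)} - \left(6382 - 12553\right) \left(-19739 - 12294\right) = - \left(6 - 35\right)^{2} - \left(6382 - 12553\right) \left(-19739 - 12294\right) = - \left(-29\right)^{2} - \left(-6171\right) \left(-32033\right) = \left(-1\right) 841 - 197675643 = -841 - 197675643 = -197676484$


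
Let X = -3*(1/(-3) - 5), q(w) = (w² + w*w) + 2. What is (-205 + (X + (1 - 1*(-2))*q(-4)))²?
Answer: 7569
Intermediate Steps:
q(w) = 2 + 2*w² (q(w) = (w² + w²) + 2 = 2*w² + 2 = 2 + 2*w²)
X = 16 (X = -3*(-⅓ - 5) = -3*(-16/3) = 16)
(-205 + (X + (1 - 1*(-2))*q(-4)))² = (-205 + (16 + (1 - 1*(-2))*(2 + 2*(-4)²)))² = (-205 + (16 + (1 + 2)*(2 + 2*16)))² = (-205 + (16 + 3*(2 + 32)))² = (-205 + (16 + 3*34))² = (-205 + (16 + 102))² = (-205 + 118)² = (-87)² = 7569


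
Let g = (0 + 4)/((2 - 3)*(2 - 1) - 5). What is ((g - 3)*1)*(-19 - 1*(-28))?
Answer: -33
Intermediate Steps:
g = -2/3 (g = 4/(-1*1 - 5) = 4/(-1 - 5) = 4/(-6) = 4*(-1/6) = -2/3 ≈ -0.66667)
((g - 3)*1)*(-19 - 1*(-28)) = ((-2/3 - 3)*1)*(-19 - 1*(-28)) = (-11/3*1)*(-19 + 28) = -11/3*9 = -33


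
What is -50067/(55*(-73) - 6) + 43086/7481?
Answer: 547800033/30081101 ≈ 18.211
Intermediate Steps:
-50067/(55*(-73) - 6) + 43086/7481 = -50067/(-4015 - 6) + 43086*(1/7481) = -50067/(-4021) + 43086/7481 = -50067*(-1/4021) + 43086/7481 = 50067/4021 + 43086/7481 = 547800033/30081101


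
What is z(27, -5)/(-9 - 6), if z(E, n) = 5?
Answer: -⅓ ≈ -0.33333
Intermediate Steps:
z(27, -5)/(-9 - 6) = 5/(-9 - 6) = 5/(-15) = -1/15*5 = -⅓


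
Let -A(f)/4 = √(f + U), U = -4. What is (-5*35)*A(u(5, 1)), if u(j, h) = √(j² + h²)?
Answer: 700*√(-4 + √26) ≈ 733.84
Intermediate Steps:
u(j, h) = √(h² + j²)
A(f) = -4*√(-4 + f) (A(f) = -4*√(f - 4) = -4*√(-4 + f))
(-5*35)*A(u(5, 1)) = (-5*35)*(-4*√(-4 + √(1² + 5²))) = -(-700)*√(-4 + √(1 + 25)) = -(-700)*√(-4 + √26) = 700*√(-4 + √26)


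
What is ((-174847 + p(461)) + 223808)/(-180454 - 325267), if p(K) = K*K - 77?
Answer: -261405/505721 ≈ -0.51690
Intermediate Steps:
p(K) = -77 + K² (p(K) = K² - 77 = -77 + K²)
((-174847 + p(461)) + 223808)/(-180454 - 325267) = ((-174847 + (-77 + 461²)) + 223808)/(-180454 - 325267) = ((-174847 + (-77 + 212521)) + 223808)/(-505721) = ((-174847 + 212444) + 223808)*(-1/505721) = (37597 + 223808)*(-1/505721) = 261405*(-1/505721) = -261405/505721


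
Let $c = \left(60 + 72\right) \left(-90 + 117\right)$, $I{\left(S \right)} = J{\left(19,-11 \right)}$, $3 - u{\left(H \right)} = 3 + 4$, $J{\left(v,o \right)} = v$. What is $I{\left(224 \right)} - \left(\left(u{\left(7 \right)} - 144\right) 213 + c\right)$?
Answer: $27979$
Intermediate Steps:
$u{\left(H \right)} = -4$ ($u{\left(H \right)} = 3 - \left(3 + 4\right) = 3 - 7 = -4$)
$I{\left(S \right)} = 19$
$c = 3564$ ($c = 132 \cdot 27 = 3564$)
$I{\left(224 \right)} - \left(\left(u{\left(7 \right)} - 144\right) 213 + c\right) = 19 - \left(\left(-4 - 144\right) 213 + 3564\right) = 19 - \left(\left(-148\right) 213 + 3564\right) = 19 - \left(-31524 + 3564\right) = 19 - -27960 = 19 + 27960 = 27979$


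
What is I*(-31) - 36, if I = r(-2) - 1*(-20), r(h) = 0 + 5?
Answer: -811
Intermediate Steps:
r(h) = 5
I = 25 (I = 5 - 1*(-20) = 5 + 20 = 25)
I*(-31) - 36 = 25*(-31) - 36 = -775 - 36 = -811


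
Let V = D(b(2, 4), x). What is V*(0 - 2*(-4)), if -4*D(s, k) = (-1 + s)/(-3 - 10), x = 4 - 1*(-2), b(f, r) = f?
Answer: 2/13 ≈ 0.15385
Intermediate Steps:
x = 6 (x = 4 + 2 = 6)
D(s, k) = -1/52 + s/52 (D(s, k) = -(-1 + s)/(4*(-3 - 10)) = -(-1 + s)/(4*(-13)) = -(-1 + s)*(-1)/(4*13) = -(1/13 - s/13)/4 = -1/52 + s/52)
V = 1/52 (V = -1/52 + (1/52)*2 = -1/52 + 1/26 = 1/52 ≈ 0.019231)
V*(0 - 2*(-4)) = (0 - 2*(-4))/52 = (0 + 8)/52 = (1/52)*8 = 2/13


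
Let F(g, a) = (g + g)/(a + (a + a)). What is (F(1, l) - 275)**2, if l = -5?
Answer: 17032129/225 ≈ 75698.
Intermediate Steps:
F(g, a) = 2*g/(3*a) (F(g, a) = (2*g)/(a + 2*a) = (2*g)/((3*a)) = (2*g)*(1/(3*a)) = 2*g/(3*a))
(F(1, l) - 275)**2 = ((2/3)*1/(-5) - 275)**2 = ((2/3)*1*(-1/5) - 275)**2 = (-2/15 - 275)**2 = (-4127/15)**2 = 17032129/225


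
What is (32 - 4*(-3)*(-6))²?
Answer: 1600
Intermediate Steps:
(32 - 4*(-3)*(-6))² = (32 + 12*(-6))² = (32 - 72)² = (-40)² = 1600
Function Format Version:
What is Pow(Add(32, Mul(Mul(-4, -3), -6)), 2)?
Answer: 1600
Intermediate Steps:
Pow(Add(32, Mul(Mul(-4, -3), -6)), 2) = Pow(Add(32, Mul(12, -6)), 2) = Pow(Add(32, -72), 2) = Pow(-40, 2) = 1600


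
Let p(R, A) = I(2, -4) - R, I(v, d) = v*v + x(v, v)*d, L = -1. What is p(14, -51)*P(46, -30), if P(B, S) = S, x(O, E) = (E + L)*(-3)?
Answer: -60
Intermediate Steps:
x(O, E) = 3 - 3*E (x(O, E) = (E - 1)*(-3) = (-1 + E)*(-3) = 3 - 3*E)
I(v, d) = v**2 + d*(3 - 3*v) (I(v, d) = v*v + (3 - 3*v)*d = v**2 + d*(3 - 3*v))
p(R, A) = 16 - R (p(R, A) = (2**2 - 3*(-4)*(-1 + 2)) - R = (4 - 3*(-4)*1) - R = (4 + 12) - R = 16 - R)
p(14, -51)*P(46, -30) = (16 - 1*14)*(-30) = (16 - 14)*(-30) = 2*(-30) = -60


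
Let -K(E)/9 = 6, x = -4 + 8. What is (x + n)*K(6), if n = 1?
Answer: -270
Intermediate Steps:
x = 4
K(E) = -54 (K(E) = -9*6 = -54)
(x + n)*K(6) = (4 + 1)*(-54) = 5*(-54) = -270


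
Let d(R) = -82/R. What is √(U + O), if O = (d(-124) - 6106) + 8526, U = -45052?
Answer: I*√163874866/62 ≈ 206.47*I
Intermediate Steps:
O = 150081/62 (O = (-82/(-124) - 6106) + 8526 = (-82*(-1/124) - 6106) + 8526 = (41/62 - 6106) + 8526 = -378531/62 + 8526 = 150081/62 ≈ 2420.7)
√(U + O) = √(-45052 + 150081/62) = √(-2643143/62) = I*√163874866/62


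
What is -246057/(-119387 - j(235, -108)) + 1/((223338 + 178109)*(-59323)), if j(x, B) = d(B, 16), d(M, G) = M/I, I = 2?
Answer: 5859857390908384/2841920213785873 ≈ 2.0619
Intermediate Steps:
d(M, G) = M/2
j(x, B) = B/2
-246057/(-119387 - j(235, -108)) + 1/((223338 + 178109)*(-59323)) = -246057/(-119387 - (-108)/2) + 1/((223338 + 178109)*(-59323)) = -246057/(-119387 - 1*(-54)) - 1/59323/401447 = -246057/(-119387 + 54) + (1/401447)*(-1/59323) = -246057/(-119333) - 1/23815040381 = -246057*(-1/119333) - 1/23815040381 = 246057/119333 - 1/23815040381 = 5859857390908384/2841920213785873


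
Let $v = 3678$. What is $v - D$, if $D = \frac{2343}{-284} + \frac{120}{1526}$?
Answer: $\frac{11250195}{3052} \approx 3686.2$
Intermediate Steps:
$D = - \frac{24939}{3052}$ ($D = 2343 \left(- \frac{1}{284}\right) + 120 \cdot \frac{1}{1526} = - \frac{33}{4} + \frac{60}{763} = - \frac{24939}{3052} \approx -8.1714$)
$v - D = 3678 - - \frac{24939}{3052} = 3678 + \frac{24939}{3052} = \frac{11250195}{3052}$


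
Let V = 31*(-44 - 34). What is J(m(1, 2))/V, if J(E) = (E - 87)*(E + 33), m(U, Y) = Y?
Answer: 2975/2418 ≈ 1.2304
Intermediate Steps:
J(E) = (-87 + E)*(33 + E)
V = -2418 (V = 31*(-78) = -2418)
J(m(1, 2))/V = (-2871 + 2² - 54*2)/(-2418) = (-2871 + 4 - 108)*(-1/2418) = -2975*(-1/2418) = 2975/2418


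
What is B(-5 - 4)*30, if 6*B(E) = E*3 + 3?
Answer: -120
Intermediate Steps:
B(E) = ½ + E/2 (B(E) = (E*3 + 3)/6 = (3*E + 3)/6 = (3 + 3*E)/6 = ½ + E/2)
B(-5 - 4)*30 = (½ + (-5 - 4)/2)*30 = (½ + (½)*(-9))*30 = (½ - 9/2)*30 = -4*30 = -120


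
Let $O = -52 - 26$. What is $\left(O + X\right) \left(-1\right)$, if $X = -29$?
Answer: $107$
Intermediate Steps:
$O = -78$ ($O = -52 - 26 = -78$)
$\left(O + X\right) \left(-1\right) = \left(-78 - 29\right) \left(-1\right) = \left(-107\right) \left(-1\right) = 107$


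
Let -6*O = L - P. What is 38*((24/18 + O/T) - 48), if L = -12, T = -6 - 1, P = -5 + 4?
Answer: -12483/7 ≈ -1783.3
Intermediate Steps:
P = -1
T = -7
O = 11/6 (O = -(-12 - 1*(-1))/6 = -(-12 + 1)/6 = -1/6*(-11) = 11/6 ≈ 1.8333)
38*((24/18 + O/T) - 48) = 38*((24/18 + (11/6)/(-7)) - 48) = 38*((24*(1/18) + (11/6)*(-1/7)) - 48) = 38*((4/3 - 11/42) - 48) = 38*(15/14 - 48) = 38*(-657/14) = -12483/7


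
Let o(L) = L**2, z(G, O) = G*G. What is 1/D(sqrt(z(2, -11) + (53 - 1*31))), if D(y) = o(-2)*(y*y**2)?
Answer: sqrt(26)/2704 ≈ 0.0018857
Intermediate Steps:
z(G, O) = G**2
D(y) = 4*y**3 (D(y) = (-2)**2*(y*y**2) = 4*y**3)
1/D(sqrt(z(2, -11) + (53 - 1*31))) = 1/(4*(sqrt(2**2 + (53 - 1*31)))**3) = 1/(4*(sqrt(4 + (53 - 31)))**3) = 1/(4*(sqrt(4 + 22))**3) = 1/(4*(sqrt(26))**3) = 1/(4*(26*sqrt(26))) = 1/(104*sqrt(26)) = sqrt(26)/2704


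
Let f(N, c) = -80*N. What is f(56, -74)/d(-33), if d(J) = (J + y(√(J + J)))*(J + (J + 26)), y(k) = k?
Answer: -16/5 - 16*I*√66/165 ≈ -3.2 - 0.78779*I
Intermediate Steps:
d(J) = (26 + 2*J)*(J + √2*√J) (d(J) = (J + √(J + J))*(J + (J + 26)) = (J + √(2*J))*(J + (26 + J)) = (J + √2*√J)*(26 + 2*J) = (26 + 2*J)*(J + √2*√J))
f(56, -74)/d(-33) = (-80*56)/(2*(-33)² + 26*(-33) + 2*√2*(-33)^(3/2) + 26*√2*√(-33)) = -4480/(2*1089 - 858 + 2*√2*(-33*I*√33) + 26*√2*(I*√33)) = -4480/(2178 - 858 - 66*I*√66 + 26*I*√66) = -4480/(1320 - 40*I*√66)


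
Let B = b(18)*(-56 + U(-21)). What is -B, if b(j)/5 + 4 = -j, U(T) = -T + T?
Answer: -6160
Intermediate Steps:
U(T) = 0
b(j) = -20 - 5*j (b(j) = -20 + 5*(-j) = -20 - 5*j)
B = 6160 (B = (-20 - 5*18)*(-56 + 0) = (-20 - 90)*(-56) = -110*(-56) = 6160)
-B = -1*6160 = -6160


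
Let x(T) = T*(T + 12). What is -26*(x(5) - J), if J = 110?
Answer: 650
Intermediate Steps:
x(T) = T*(12 + T)
-26*(x(5) - J) = -26*(5*(12 + 5) - 1*110) = -26*(5*17 - 110) = -26*(85 - 110) = -26*(-25) = 650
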